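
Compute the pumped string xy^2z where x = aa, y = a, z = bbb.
aaaabbb

Given x = 'aa', y = 'a', z = 'bbb' and i = 2:

xy^2z = x + y·y·...·y (2 times) + z
       = 'aa' + 'a'^2 + 'bbb'
       = 'aa' + 'aa' + 'bbb'
       = 'aaaabbb'

The pumped string is 'aaaabbb' with length 7.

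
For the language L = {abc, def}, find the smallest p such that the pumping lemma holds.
p = 4

For a finite language L, the pumping lemma holds vacuously if p > max|s| for s ∈ L.

The longest string in L = {abc, def} has length 3.
If p = 4, then no string s ∈ L has |s| ≥ p, so the condition is vacuously true.

The minimum pumping length is p = 4.

Why no smaller p works: for any p ≤ 3, the longest string s ∈ L has |s| = 3 ≥ p, so it would
have to be pumpable; but pumping up (i = 2, 3, ...) produces ever longer strings, which cannot all lie in the
finite language L. So the pumping property fails for every p ≤ 3.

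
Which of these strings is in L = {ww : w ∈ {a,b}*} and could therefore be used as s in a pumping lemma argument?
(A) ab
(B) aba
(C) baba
(C) baba

The pumping lemma is applied to a string s that lies in L, so first check membership of each option:
- (A) ab has length 2; its halves are a and b, which differ, so it is not in L ✗
- (B) aba has odd length 3, so it cannot be written as ww and is not in L ✗
- (C) baba splits into halves ba · ba, which are equal, so it is in L (w = ba) ✓

Only (C) baba is in L, so it is the only candidate that could play the role of s.
(In a complete proof one picks s in terms of the pumping length p so that |s| ≥ p is guaranteed; a fixed string like baba illustrates the shape of such an s.)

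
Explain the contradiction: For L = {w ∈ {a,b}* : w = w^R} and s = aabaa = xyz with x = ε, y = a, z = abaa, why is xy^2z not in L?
xy²z = aaabaa ∉ L

Pumping with i = 2 replaces y = a by y² = aa:
- Original: s = xyz = aabaa; aabaa reversed is aabaa, the same string, so it is a palindrome and is in L
- Pumped: xy²z = ε · aa · abaa = aaabaa
- aaabaa reversed is aabaaa ≠ aaabaa, so it is not a palindrome and is not in L

The pumping lemma would require xy²z ∈ L, so this decomposition yields a contradiction.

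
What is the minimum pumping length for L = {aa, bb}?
p = 3

For a finite language L, the pumping lemma holds vacuously if p > max|s| for s ∈ L.

The longest string in L = {aa, bb} has length 2.
If p = 3, then no string s ∈ L has |s| ≥ p, so the condition is vacuously true.

The minimum pumping length is p = 3.

Why no smaller p works: for any p ≤ 2, the longest string s ∈ L has |s| = 2 ≥ p, so it would
have to be pumpable; but pumping up (i = 2, 3, ...) produces ever longer strings, which cannot all lie in the
finite language L. So the pumping property fails for every p ≤ 2.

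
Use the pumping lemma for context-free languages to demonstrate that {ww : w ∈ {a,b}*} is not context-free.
Assume for contradiction that L is context-free, and let p ≥ 1 be the pumping length given by the pumping lemma for CFLs.
Choose s = a^p b^p a^p b^p. Then s ∈ L (take w = a^p b^p) and |s| = 4p ≥ p.
By the CFL pumping lemma, s = uvxyz for some u, v, x, y, z with |vxy| ≤ p, |vy| ≥ 1, and uv^i xy^i z ∈ L for every i ≥ 0.

Write s as four blocks A₁ B₁ A₂ B₂ with A₁ = A₂ = a^p and B₁ = B₂ = b^p. Since |vxy| ≤ p, the window vxy lies inside at most two adjacent blocks. Take i = 0 and let t = uxz, so |t| = 4p − |vy| with 1 ≤ |vy| ≤ p. If |t| is odd, t ∉ L immediately, so assume |vy| is even (hence |vy| ≥ 2) and |t|/2 = 2p − |vy|/2, which satisfies p ≤ |t|/2 ≤ 2p − 1.

Case 1 (vxy inside A₁B₁): t = a^(p−j) b^(p−l) a^p b^p with j + l = |vy|. The second half of t has length < 2p, so it is a suffix of the trailing a^p b^p and ends in b; the first half is a^(p−j) b^(p−l) a^((j+l)/2), which ends in a because (j+l)/2 ≥ 1. The halves differ, so t ∉ L.

Case 2 (vxy inside B₁A₂, straddling the middle): t = a^p b^(p−j) a^(p−l) b^p with j + l = |vy|. If t = ww, then w is a prefix of t of length ≥ p, so w begins with a^p; and w is a suffix of t of length ≥ p, so w ends with b^p. That forces |w| ≥ 2p, contradicting |w| = |t|/2 ≤ 2p − 1. So t ∉ L.

Case 3 (vxy inside A₂B₂): t = a^p b^p a^(p−j) b^(p−l) with j + l = |vy|. The first half of t is a prefix of a^p b^p, so it begins with a; the second half is b^((j+l)/2) a^(p−j) b^(p−l), which begins with b. The halves differ, so t ∉ L.

In every case uv⁰xy⁰z = uxz ∉ L.

This contradicts the CFL pumping lemma, which requires uv^i xy^i z ∈ L for all i ≥ 0.
Hence L = {ww : w ∈ {a,b}*} is not context-free. ∎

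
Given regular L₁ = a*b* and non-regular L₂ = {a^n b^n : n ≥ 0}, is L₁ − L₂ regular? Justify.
No — L₁ − L₂ is not regular.

a*b* − {a^n b^n} = {a^n b^m : n ≠ m}. If this were regular, then its complement intersected with a*b*, namely {a^n b^n : n ≥ 0}, would be regular too (closure under complement and intersection) — contradiction. So L₁ − L₂ is not regular.

Note that the bare facts "L₁ regular, L₂ non-regular" do not settle the question by themselves: the closure of regular languages under ∪, ∩, complement and difference applies only when BOTH operands are regular. With a non-regular operand the result can come out regular or non-regular depending on the specific languages, so one has to work out L₁ − L₂ for this particular pair, as above.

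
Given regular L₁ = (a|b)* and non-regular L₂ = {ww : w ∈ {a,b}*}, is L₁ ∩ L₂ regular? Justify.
No — L₁ ∩ L₂ is not regular.

(a|b)* is all strings over {a,b}, so L₁ ∩ L₂ = {ww : w ∈ {a,b}*} = L₂ itself, which is not regular (pump s = a^p b a^p b).

Note that the bare facts "L₁ regular, L₂ non-regular" do not settle the question by themselves: the closure of regular languages under ∪, ∩, complement and difference applies only when BOTH operands are regular. With a non-regular operand the result can come out regular or non-regular depending on the specific languages, so one has to work out L₁ ∩ L₂ for this particular pair, as above.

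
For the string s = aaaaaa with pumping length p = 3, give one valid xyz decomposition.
x = '', y = 'aa', z = 'aaaa'

For s = aaaaaa and p = 3, one valid decomposition is:
- x = '' (length 0)
- y = 'aa' (length 2)
- z = 'aaaa' (length 4)

Verification:
- xyz = '' + 'aa' + 'aaaa' = aaaaaa ✓
- |xy| = 2 ≤ 3 ✓
- |y| = 2 > 0 ✓

All pumping lemma constraints are satisfied.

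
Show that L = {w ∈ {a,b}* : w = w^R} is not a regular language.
Assume for contradiction that L is regular, and let p ≥ 1 be the pumping length given by the pumping lemma.
Choose s = a^p b a^p. Then s ∈ L (it reads the same in both directions) and |s| = 2p + 1 ≥ p.
By the pumping lemma, s = xyz for some x, y, z with |xy| ≤ p, |y| ≥ 1, and xy^i z ∈ L for every i ≥ 0.
Since |xy| ≤ p and the first p symbols of s are all a's, y = a^k for some k with 1 ≤ k ≤ p.

Take i = 2: xy²z = a^(p + k) b a^p.
Its reversal is a^p b a^(p + k). These differ because the block of a's before the unique b has length p + k in one and p in the other, and p + k ≠ p since k ≥ 1. So xy²z is not a palindrome, i.e. xy²z ∉ L.

This contradicts the pumping lemma, which requires xy^i z ∈ L for all i ≥ 0.
Hence L = {w ∈ {a,b}* : w = w^R} is not regular. ∎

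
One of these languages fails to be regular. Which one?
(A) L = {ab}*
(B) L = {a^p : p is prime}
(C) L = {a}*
(B) {a^p : p is prime}

(B) L = {a^p : p is prime} is NOT regular.

The pumping lemma can be used to prove this:
After pumping, the length becomes composite

The other languages are regular because they can be recognized by finite automata.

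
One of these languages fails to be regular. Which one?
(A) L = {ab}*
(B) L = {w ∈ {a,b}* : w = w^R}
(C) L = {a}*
(B) {w ∈ {a,b}* : w = w^R}

(B) L = {w ∈ {a,b}* : w = w^R} is NOT regular.

The pumping lemma can be used to prove this:
After pumping, the string is no longer symmetric

The other languages are regular because they can be recognized by finite automata.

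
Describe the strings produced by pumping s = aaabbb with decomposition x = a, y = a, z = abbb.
{xy^i z : i ≥ 0} = {a^(2+i) b^3 : i ≥ 0} = {aabbb, aaabbb, aaaabbb, ...}

With x = a, y = a, z = abbb: Starting with aaabbb and pumping the second 'a', we get strings with 2+i a's followed by 3 b's for i = 0, 1, 2, ...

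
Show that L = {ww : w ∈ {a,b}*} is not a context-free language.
Assume for contradiction that L is context-free, and let p ≥ 1 be the pumping length given by the pumping lemma for CFLs.
Choose s = a^p b^p a^p b^p. Then s ∈ L (take w = a^p b^p) and |s| = 4p ≥ p.
By the CFL pumping lemma, s = uvxyz for some u, v, x, y, z with |vxy| ≤ p, |vy| ≥ 1, and uv^i xy^i z ∈ L for every i ≥ 0.

Write s as four blocks A₁ B₁ A₂ B₂ with A₁ = A₂ = a^p and B₁ = B₂ = b^p. Since |vxy| ≤ p, the window vxy lies inside at most two adjacent blocks. Take i = 0 and let t = uxz, so |t| = 4p − |vy| with 1 ≤ |vy| ≤ p. If |t| is odd, t ∉ L immediately, so assume |vy| is even (hence |vy| ≥ 2) and |t|/2 = 2p − |vy|/2, which satisfies p ≤ |t|/2 ≤ 2p − 1.

Case 1 (vxy inside A₁B₁): t = a^(p−j) b^(p−l) a^p b^p with j + l = |vy|. The second half of t has length < 2p, so it is a suffix of the trailing a^p b^p and ends in b; the first half is a^(p−j) b^(p−l) a^((j+l)/2), which ends in a because (j+l)/2 ≥ 1. The halves differ, so t ∉ L.

Case 2 (vxy inside B₁A₂, straddling the middle): t = a^p b^(p−j) a^(p−l) b^p with j + l = |vy|. If t = ww, then w is a prefix of t of length ≥ p, so w begins with a^p; and w is a suffix of t of length ≥ p, so w ends with b^p. That forces |w| ≥ 2p, contradicting |w| = |t|/2 ≤ 2p − 1. So t ∉ L.

Case 3 (vxy inside A₂B₂): t = a^p b^p a^(p−j) b^(p−l) with j + l = |vy|. The first half of t is a prefix of a^p b^p, so it begins with a; the second half is b^((j+l)/2) a^(p−j) b^(p−l), which begins with b. The halves differ, so t ∉ L.

In every case uv⁰xy⁰z = uxz ∉ L.

This contradicts the CFL pumping lemma, which requires uv^i xy^i z ∈ L for all i ≥ 0.
Hence L = {ww : w ∈ {a,b}*} is not context-free. ∎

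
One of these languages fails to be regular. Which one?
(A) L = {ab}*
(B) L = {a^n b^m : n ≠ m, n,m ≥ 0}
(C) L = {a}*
(B) {a^n b^m : n ≠ m, n,m ≥ 0}

(B) L = {a^n b^m : n ≠ m, n,m ≥ 0} is NOT regular.

The pumping lemma can be used to prove this:
After pumping a's, we can make n = m

The other languages are regular because they can be recognized by finite automata.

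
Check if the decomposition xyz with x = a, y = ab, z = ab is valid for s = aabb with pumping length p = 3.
Violated: xyz = s

The decomposition x = a, y = ab, z = ab for s = aabb with p = 3
violates the constraint: xyz = s

xyz = 'a' + 'ab' + 'ab' = 'aabab' ≠ 'aabb' = s. The decomposition doesn't reconstruct s.

Pumping lemma constraints:
1. xyz = s (decomposition is valid)
2. |xy| ≤ p
3. |y| > 0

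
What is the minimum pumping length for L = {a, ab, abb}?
p = 4

For a finite language L, the pumping lemma holds vacuously if p > max|s| for s ∈ L.

The longest string in L = {a, ab, abb} has length 3.
If p = 4, then no string s ∈ L has |s| ≥ p, so the condition is vacuously true.

The minimum pumping length is p = 4.

Why no smaller p works: for any p ≤ 3, the longest string s ∈ L has |s| = 3 ≥ p, so it would
have to be pumpable; but pumping up (i = 2, 3, ...) produces ever longer strings, which cannot all lie in the
finite language L. So the pumping property fails for every p ≤ 3.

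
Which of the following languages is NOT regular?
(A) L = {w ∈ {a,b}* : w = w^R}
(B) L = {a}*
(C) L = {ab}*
(A) {w ∈ {a,b}* : w = w^R}

(A) L = {w ∈ {a,b}* : w = w^R} is NOT regular.

The pumping lemma can be used to prove this:
After pumping, the string is no longer symmetric

The other languages are regular because they can be recognized by finite automata.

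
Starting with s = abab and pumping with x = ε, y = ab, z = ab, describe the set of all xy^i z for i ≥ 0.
{xy^i z : i ≥ 0} = {(ab)^(i+1) : i ≥ 0} = {ab, abab, ababab, ...}

With x = ε, y = ab, z = ab: Pumping 'ab' gives strings of alternating a's and b's.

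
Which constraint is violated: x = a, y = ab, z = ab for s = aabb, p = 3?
Violated: xyz = s

The decomposition x = a, y = ab, z = ab for s = aabb with p = 3
violates the constraint: xyz = s

xyz = 'a' + 'ab' + 'ab' = 'aabab' ≠ 'aabb' = s. The decomposition doesn't reconstruct s.

Pumping lemma constraints:
1. xyz = s (decomposition is valid)
2. |xy| ≤ p
3. |y| > 0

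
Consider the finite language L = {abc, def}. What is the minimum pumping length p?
p = 4

For a finite language L, the pumping lemma holds vacuously if p > max|s| for s ∈ L.

The longest string in L = {abc, def} has length 3.
If p = 4, then no string s ∈ L has |s| ≥ p, so the condition is vacuously true.

The minimum pumping length is p = 4.

Why no smaller p works: for any p ≤ 3, the longest string s ∈ L has |s| = 3 ≥ p, so it would
have to be pumpable; but pumping up (i = 2, 3, ...) produces ever longer strings, which cannot all lie in the
finite language L. So the pumping property fails for every p ≤ 3.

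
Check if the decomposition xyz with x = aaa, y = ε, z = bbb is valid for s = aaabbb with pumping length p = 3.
Violated: |y| > 0

The decomposition x = aaa, y = ε, z = bbb for s = aaabbb with p = 3
violates the constraint: |y| > 0

|y| = 0, but the pumping lemma requires |y| > 0 (y must be non-empty).

Pumping lemma constraints:
1. xyz = s (decomposition is valid)
2. |xy| ≤ p
3. |y| > 0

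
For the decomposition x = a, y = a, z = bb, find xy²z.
aaabb

Given x = 'a', y = 'a', z = 'bb' and i = 2:

xy^2z = x + y·y·...·y (2 times) + z
       = 'a' + 'a'^2 + 'bb'
       = 'a' + 'aa' + 'bb'
       = 'aaabb'

The pumped string is 'aaabb' with length 5.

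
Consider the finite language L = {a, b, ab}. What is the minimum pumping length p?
p = 3

For a finite language L, the pumping lemma holds vacuously if p > max|s| for s ∈ L.

The longest string in L = {a, b, ab} has length 2.
If p = 3, then no string s ∈ L has |s| ≥ p, so the condition is vacuously true.

The minimum pumping length is p = 3.

Why no smaller p works: for any p ≤ 2, the longest string s ∈ L has |s| = 2 ≥ p, so it would
have to be pumpable; but pumping up (i = 2, 3, ...) produces ever longer strings, which cannot all lie in the
finite language L. So the pumping property fails for every p ≤ 2.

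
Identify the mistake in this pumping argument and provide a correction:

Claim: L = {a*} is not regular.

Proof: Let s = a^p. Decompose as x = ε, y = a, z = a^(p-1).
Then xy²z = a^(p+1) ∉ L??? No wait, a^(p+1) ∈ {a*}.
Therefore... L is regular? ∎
Error: The proof attempts to show a*  is not regular, but a* IS regular!

Correction: a* is a regular language (recognized by a simple DFA with one accepting state and self-loop on 'a'). The pumping lemma can only prove non-regularity, not regularity. For regular languages, pumping always works.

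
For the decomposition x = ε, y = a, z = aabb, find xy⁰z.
aabb

Given x = '', y = 'a', z = 'aabb' and i = 0:

xy^0z = x + y·y·...·y (0 times) + z
       = '' + 'a'^0 + 'aabb'
       = '' + '' + 'aabb'
       = 'aabb'

The pumped string is 'aabb' with length 4.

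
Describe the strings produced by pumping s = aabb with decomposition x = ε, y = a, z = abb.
{xy^i z : i ≥ 0} = {a^(i+1) b^2 : i ≥ 0} = {abb, aabb, aaabb, ...}

With x = ε, y = a, z = abb: Starting with aabb and pumping the first 'a' (z = abb keeps the second 'a'), we get strings with i+1 a's followed by 2 b's for i = 0, 1, 2, ...; note bb is not produced because z always contributes one a.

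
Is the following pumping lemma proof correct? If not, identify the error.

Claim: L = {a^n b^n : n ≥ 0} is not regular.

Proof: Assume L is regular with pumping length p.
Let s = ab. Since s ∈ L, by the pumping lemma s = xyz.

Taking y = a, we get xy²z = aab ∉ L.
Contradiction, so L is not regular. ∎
The proof is INCORRECT.

Error: The string s = ab may be shorter than p.
The pumping lemma only applies to strings with |s| ≥ p, and p is not under our control.
We must choose s in terms of p, e.g. s = a^p b^p, to ensure |s| ≥ p.
(The proof also fixes one particular y; a valid argument must handle every decomposition with |xy| ≤ p and |y| ≥ 1 — for s = a^p b^p this forces y = a^k, and then xy²z = a^(p+k) b^p ∉ L.)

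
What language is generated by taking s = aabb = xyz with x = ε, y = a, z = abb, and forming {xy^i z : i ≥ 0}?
{xy^i z : i ≥ 0} = {a^(i+1) b^2 : i ≥ 0} = {abb, aabb, aaabb, ...}

With x = ε, y = a, z = abb: Starting with aabb and pumping the first 'a' (z = abb keeps the second 'a'), we get strings with i+1 a's followed by 2 b's for i = 0, 1, 2, ...; note bb is not produced because z always contributes one a.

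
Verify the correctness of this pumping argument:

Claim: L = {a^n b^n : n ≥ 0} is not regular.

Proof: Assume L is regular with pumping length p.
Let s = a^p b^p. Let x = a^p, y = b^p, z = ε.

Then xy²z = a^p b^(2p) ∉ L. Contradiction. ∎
The proof is INCORRECT.

Error: The decomposition violates |xy| ≤ p.
With x = a^p and y = b^p, we have |xy| = 2p > p.
The pumping lemma requires |xy| ≤ p, so y must be within the first p characters.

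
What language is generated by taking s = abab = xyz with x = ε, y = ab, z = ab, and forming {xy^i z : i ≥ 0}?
{xy^i z : i ≥ 0} = {(ab)^(i+1) : i ≥ 0} = {ab, abab, ababab, ...}

With x = ε, y = ab, z = ab: Pumping 'ab' gives strings of alternating a's and b's.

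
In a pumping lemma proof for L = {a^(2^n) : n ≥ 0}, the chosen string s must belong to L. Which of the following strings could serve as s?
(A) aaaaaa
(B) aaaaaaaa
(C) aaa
(B) aaaaaaaa

The pumping lemma is applied to a string s that lies in L, so first check membership of each option:
- (A) aaaaaa has length 6, strictly between 2^2 = 4 and 2^3 = 8, so it is not in L ✗
- (B) aaaaaaaa has length 8 = 2^3, so it is in L ✓
- (C) aaa has length 3, strictly between 2^1 = 2 and 2^2 = 4, so it is not in L ✗

Only (B) aaaaaaaa is in L, so it is the only candidate that could play the role of s.
(In a complete proof one picks s in terms of the pumping length p so that |s| ≥ p is guaranteed; a fixed string like aaaaaaaa illustrates the shape of such an s.)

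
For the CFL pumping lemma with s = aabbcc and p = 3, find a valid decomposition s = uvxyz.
u='aa', v='b', x='b', y='c', z='c'

For s = aabbcc with pumping length p = 3:

One valid decomposition:
- u = 'aa'
- v = 'b'
- x = 'b'
- y = 'c'
- z = 'c'

Verification:
- uvxyz = 'aa' + 'b' + 'b' + 'c' + 'c' = aabbcc ✓
- |vxy| = |'bbc'| = 3 ≤ 3 ✓
- |vy| = |'bc'| = 2 > 0 ✓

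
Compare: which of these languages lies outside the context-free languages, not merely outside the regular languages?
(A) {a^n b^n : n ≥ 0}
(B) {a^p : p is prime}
(B) {a^p : p is prime}

(B) {a^p : p is prime} requires the CFL pumping lemma.

- {a^n b^n : n ≥ 0} is context-free (but not regular)
  • Can be shown non-regular with the regular pumping lemma
  • After pumping, the number of a's and b's become unequal

- {a^p : p is prime} is NOT context-free
  • Requires the CFL pumping lemma to prove
  • The CFL pumping lemma also fails because prime gaps are unbounded

The CFL pumping lemma is "stronger" in that it can prove non-membership
in the larger class of context-free languages.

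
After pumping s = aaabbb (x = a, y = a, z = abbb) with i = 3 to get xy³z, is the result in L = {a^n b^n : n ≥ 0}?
No

xy³z = a · aaa · abbb = aaaaabbb.
aaaaabbb has 5 a's and 3 b's; 5 ≠ 3, so it is not in L.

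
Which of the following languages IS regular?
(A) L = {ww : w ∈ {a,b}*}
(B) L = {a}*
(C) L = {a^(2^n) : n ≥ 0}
(B) {a}*

(B) L = {a}* is regular.

This can be recognized by a finite automaton (DFA/NFA).
Regular expressions like {a}* define regular languages.

The other choices are not regular:
- {a^(2^n) : n ≥ 0}: After pumping, length is no longer a power of 2
- {ww : w ∈ {a,b}*}: After pumping, the two halves no longer match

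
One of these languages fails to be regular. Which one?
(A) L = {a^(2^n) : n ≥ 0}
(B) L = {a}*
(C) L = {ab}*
(A) {a^(2^n) : n ≥ 0}

(A) L = {a^(2^n) : n ≥ 0} is NOT regular.

The pumping lemma can be used to prove this:
After pumping, length is no longer a power of 2

The other languages are regular because they can be recognized by finite automata.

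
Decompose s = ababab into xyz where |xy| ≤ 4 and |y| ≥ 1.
x = 'ab', y = 'ab', z = 'ab'

For s = ababab and p = 4, one valid decomposition is:
- x = 'ab' (length 2)
- y = 'ab' (length 2)
- z = 'ab' (length 2)

Verification:
- xyz = 'ab' + 'ab' + 'ab' = ababab ✓
- |xy| = 4 ≤ 4 ✓
- |y| = 2 > 0 ✓

All pumping lemma constraints are satisfied.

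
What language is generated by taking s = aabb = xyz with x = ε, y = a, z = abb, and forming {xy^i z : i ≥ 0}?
{xy^i z : i ≥ 0} = {a^(i+1) b^2 : i ≥ 0} = {abb, aabb, aaabb, ...}

With x = ε, y = a, z = abb: Starting with aabb and pumping the first 'a' (z = abb keeps the second 'a'), we get strings with i+1 a's followed by 2 b's for i = 0, 1, 2, ...; note bb is not produced because z always contributes one a.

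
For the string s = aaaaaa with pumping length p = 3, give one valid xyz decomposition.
x = 'a', y = 'a', z = 'aaaa'

For s = aaaaaa and p = 3, one valid decomposition is:
- x = 'a' (length 1)
- y = 'a' (length 1)
- z = 'aaaa' (length 4)

Verification:
- xyz = 'a' + 'a' + 'aaaa' = aaaaaa ✓
- |xy| = 2 ≤ 3 ✓
- |y| = 1 > 0 ✓

All pumping lemma constraints are satisfied.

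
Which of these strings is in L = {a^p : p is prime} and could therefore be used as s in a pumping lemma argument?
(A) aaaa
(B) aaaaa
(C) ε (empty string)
(B) aaaaa

The pumping lemma is applied to a string s that lies in L, so first check membership of each option:
- (A) aaaa has length 4 = 2 × 2, which is not prime, so it is not in L ✗
- (B) aaaaa has length 5, which is prime, so it is in L ✓
- (C) ε has length 0, which is not prime, so it is not in L ✗

Only (B) aaaaa is in L, so it is the only candidate that could play the role of s.
(In a complete proof one picks s in terms of the pumping length p so that |s| ≥ p is guaranteed; a fixed string like aaaaa illustrates the shape of such an s.)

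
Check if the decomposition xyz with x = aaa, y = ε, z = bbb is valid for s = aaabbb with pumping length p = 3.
Violated: |y| > 0

The decomposition x = aaa, y = ε, z = bbb for s = aaabbb with p = 3
violates the constraint: |y| > 0

|y| = 0, but the pumping lemma requires |y| > 0 (y must be non-empty).

Pumping lemma constraints:
1. xyz = s (decomposition is valid)
2. |xy| ≤ p
3. |y| > 0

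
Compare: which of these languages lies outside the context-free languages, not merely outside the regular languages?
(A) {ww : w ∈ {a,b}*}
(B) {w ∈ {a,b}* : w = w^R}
(A) {ww : w ∈ {a,b}*}

(A) {ww : w ∈ {a,b}*} requires the CFL pumping lemma.

- {w ∈ {a,b}* : w = w^R} is context-free (but not regular)
  • Can be shown non-regular with the regular pumping lemma
  • After pumping, the string is no longer symmetric

- {ww : w ∈ {a,b}*} is NOT context-free
  • Requires the CFL pumping lemma to prove
  • Even a PDA cannot compare two arbitrary halves symbol by symbol; CFL pumping on a^p b^p a^p b^p fails

The CFL pumping lemma is "stronger" in that it can prove non-membership
in the larger class of context-free languages.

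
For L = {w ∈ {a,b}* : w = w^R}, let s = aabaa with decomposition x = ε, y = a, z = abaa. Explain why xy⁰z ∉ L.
xy⁰z = abaa ∉ L

Pumping with i = 0 replaces y = a by y⁰ = ε:
- Original: s = xyz = aabaa; aabaa reversed is aabaa, the same string, so it is a palindrome and is in L
- Pumped: xy⁰z = ε · ε · abaa = abaa
- abaa reversed is aaba ≠ abaa, so it is not a palindrome and is not in L

The pumping lemma would require xy⁰z ∈ L, so this decomposition yields a contradiction.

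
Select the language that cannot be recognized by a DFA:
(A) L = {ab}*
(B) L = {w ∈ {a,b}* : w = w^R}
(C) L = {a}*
(B) {w ∈ {a,b}* : w = w^R}

(B) L = {w ∈ {a,b}* : w = w^R} is NOT regular.

The pumping lemma can be used to prove this:
After pumping, the string is no longer symmetric

The other languages are regular because they can be recognized by finite automata.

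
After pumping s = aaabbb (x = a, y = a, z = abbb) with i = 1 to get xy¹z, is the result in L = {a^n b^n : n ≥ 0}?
Yes

xy¹z = a · a · abbb = aaabbb.
aaabbb = a^3 b^3 has equal counts (3 = 3), so it is in L.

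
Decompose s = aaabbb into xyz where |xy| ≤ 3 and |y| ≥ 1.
x = 'a', y = 'a', z = 'abbb'

For s = aaabbb and p = 3, one valid decomposition is:
- x = 'a' (length 1)
- y = 'a' (length 1)
- z = 'abbb' (length 4)

Verification:
- xyz = 'a' + 'a' + 'abbb' = aaabbb ✓
- |xy| = 2 ≤ 3 ✓
- |y| = 1 > 0 ✓

All pumping lemma constraints are satisfied.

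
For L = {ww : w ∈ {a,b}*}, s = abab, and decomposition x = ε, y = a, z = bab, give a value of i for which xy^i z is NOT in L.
i = 0

xy⁰z = ε · ε · bab = bab; bab has odd length 3, so it cannot be written as ww and is not in L.
(Other choices also work, e.g. i = 2, 3; only i = 1 is guaranteed to stay in L since xy¹z = s.)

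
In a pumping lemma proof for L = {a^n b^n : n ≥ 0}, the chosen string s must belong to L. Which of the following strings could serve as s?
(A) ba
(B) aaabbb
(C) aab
(B) aaabbb

The pumping lemma is applied to a string s that lies in L, so first check membership of each option:
- (A) ba has an a after a b, so it is not of the form a^n b^n and is not in L ✗
- (B) aaabbb = a^3 b^3 has equal counts (3 = 3), so it is in L ✓
- (C) aab has 2 a's and 1 b's; 2 ≠ 1, so it is not in L ✗

Only (B) aaabbb is in L, so it is the only candidate that could play the role of s.
(In a complete proof one picks s in terms of the pumping length p so that |s| ≥ p is guaranteed; a fixed string like aaabbb illustrates the shape of such an s.)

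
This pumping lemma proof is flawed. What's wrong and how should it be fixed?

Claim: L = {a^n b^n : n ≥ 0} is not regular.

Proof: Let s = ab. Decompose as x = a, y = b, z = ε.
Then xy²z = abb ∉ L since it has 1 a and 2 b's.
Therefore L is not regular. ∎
Error: The string s = ab might be shorter than the pumping length p.

Correction: Choose s = a^p b^p to ensure |s| ≥ p. Also, the decomposition is wrong: with |xy| ≤ p, y cannot include b's when s starts with p a's.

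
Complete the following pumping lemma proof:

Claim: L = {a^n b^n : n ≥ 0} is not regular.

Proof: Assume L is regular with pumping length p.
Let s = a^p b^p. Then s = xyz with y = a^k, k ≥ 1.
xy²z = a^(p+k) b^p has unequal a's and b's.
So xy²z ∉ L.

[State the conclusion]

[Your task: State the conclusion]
This contradicts the pumping lemma for regular languages,
which guarantees xy^i z ∈ L for all i ≥ 0.

Since our assumption that L is regular leads to a contradiction,
we conclude that L = {a^n b^n : n ≥ 0} is NOT regular. ∎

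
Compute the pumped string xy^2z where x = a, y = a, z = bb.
aaabb

Given x = 'a', y = 'a', z = 'bb' and i = 2:

xy^2z = x + y·y·...·y (2 times) + z
       = 'a' + 'a'^2 + 'bb'
       = 'a' + 'aa' + 'bb'
       = 'aaabb'

The pumped string is 'aaabb' with length 5.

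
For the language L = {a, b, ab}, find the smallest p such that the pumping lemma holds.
p = 3

For a finite language L, the pumping lemma holds vacuously if p > max|s| for s ∈ L.

The longest string in L = {a, b, ab} has length 2.
If p = 3, then no string s ∈ L has |s| ≥ p, so the condition is vacuously true.

The minimum pumping length is p = 3.

Why no smaller p works: for any p ≤ 2, the longest string s ∈ L has |s| = 2 ≥ p, so it would
have to be pumpable; but pumping up (i = 2, 3, ...) produces ever longer strings, which cannot all lie in the
finite language L. So the pumping property fails for every p ≤ 2.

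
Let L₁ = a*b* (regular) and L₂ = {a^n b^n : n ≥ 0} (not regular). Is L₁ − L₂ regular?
No — L₁ − L₂ is not regular.

a*b* − {a^n b^n} = {a^n b^m : n ≠ m}. If this were regular, then its complement intersected with a*b*, namely {a^n b^n : n ≥ 0}, would be regular too (closure under complement and intersection) — contradiction. So L₁ − L₂ is not regular.

Note that the bare facts "L₁ regular, L₂ non-regular" do not settle the question by themselves: the closure of regular languages under ∪, ∩, complement and difference applies only when BOTH operands are regular. With a non-regular operand the result can come out regular or non-regular depending on the specific languages, so one has to work out L₁ − L₂ for this particular pair, as above.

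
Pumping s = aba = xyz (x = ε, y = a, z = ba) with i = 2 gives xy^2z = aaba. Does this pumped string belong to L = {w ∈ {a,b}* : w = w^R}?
No

xy²z = ε · aa · ba = aaba.
aaba reversed is abaa ≠ aaba, so it is not a palindrome and is not in L.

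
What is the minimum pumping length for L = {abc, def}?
p = 4

For a finite language L, the pumping lemma holds vacuously if p > max|s| for s ∈ L.

The longest string in L = {abc, def} has length 3.
If p = 4, then no string s ∈ L has |s| ≥ p, so the condition is vacuously true.

The minimum pumping length is p = 4.

Why no smaller p works: for any p ≤ 3, the longest string s ∈ L has |s| = 3 ≥ p, so it would
have to be pumpable; but pumping up (i = 2, 3, ...) produces ever longer strings, which cannot all lie in the
finite language L. So the pumping property fails for every p ≤ 3.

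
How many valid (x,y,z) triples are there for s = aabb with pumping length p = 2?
3

For s = 'aabb' with pumping length p = 2:

Constraints: |xy| ≤ 2, |y| > 0

Valid decompositions (|xy| ≤ p, |y| ≥ 1):
  • x='', y='a', z='abb'
  • x='a', y='a', z='bb'
  • x='', y='aa', z='bb'

Total count: 3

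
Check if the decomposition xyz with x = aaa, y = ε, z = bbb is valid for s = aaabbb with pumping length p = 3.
Violated: |y| > 0

The decomposition x = aaa, y = ε, z = bbb for s = aaabbb with p = 3
violates the constraint: |y| > 0

|y| = 0, but the pumping lemma requires |y| > 0 (y must be non-empty).

Pumping lemma constraints:
1. xyz = s (decomposition is valid)
2. |xy| ≤ p
3. |y| > 0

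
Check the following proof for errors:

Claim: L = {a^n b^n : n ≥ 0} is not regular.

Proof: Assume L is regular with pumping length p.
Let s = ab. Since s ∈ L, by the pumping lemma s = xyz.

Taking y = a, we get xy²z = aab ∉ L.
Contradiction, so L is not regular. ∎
The proof is INCORRECT.

Error: The string s = ab may be shorter than p.
The pumping lemma only applies to strings with |s| ≥ p, and p is not under our control.
We must choose s in terms of p, e.g. s = a^p b^p, to ensure |s| ≥ p.
(The proof also fixes one particular y; a valid argument must handle every decomposition with |xy| ≤ p and |y| ≥ 1 — for s = a^p b^p this forces y = a^k, and then xy²z = a^(p+k) b^p ∉ L.)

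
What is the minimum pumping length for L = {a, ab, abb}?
p = 4

For a finite language L, the pumping lemma holds vacuously if p > max|s| for s ∈ L.

The longest string in L = {a, ab, abb} has length 3.
If p = 4, then no string s ∈ L has |s| ≥ p, so the condition is vacuously true.

The minimum pumping length is p = 4.

Why no smaller p works: for any p ≤ 3, the longest string s ∈ L has |s| = 3 ≥ p, so it would
have to be pumpable; but pumping up (i = 2, 3, ...) produces ever longer strings, which cannot all lie in the
finite language L. So the pumping property fails for every p ≤ 3.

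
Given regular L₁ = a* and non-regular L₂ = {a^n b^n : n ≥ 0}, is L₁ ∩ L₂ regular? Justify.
Yes — L₁ ∩ L₂ is regular.

A string of a* contains no b's, and the only string of {a^n b^n} with no b's is ε (n = 0). So L₁ ∩ L₂ = {ε}, a finite language, which is regular.

Note that the bare facts "L₁ regular, L₂ non-regular" do not settle the question by themselves: the closure of regular languages under ∪, ∩, complement and difference applies only when BOTH operands are regular. With a non-regular operand the result can come out regular or non-regular depending on the specific languages, so one has to work out L₁ ∩ L₂ for this particular pair, as above.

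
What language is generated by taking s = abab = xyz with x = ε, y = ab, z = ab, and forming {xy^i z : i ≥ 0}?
{xy^i z : i ≥ 0} = {(ab)^(i+1) : i ≥ 0} = {ab, abab, ababab, ...}

With x = ε, y = ab, z = ab: Pumping 'ab' gives strings of alternating a's and b's.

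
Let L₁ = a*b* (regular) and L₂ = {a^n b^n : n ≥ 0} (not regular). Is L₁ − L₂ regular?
No — L₁ − L₂ is not regular.

a*b* − {a^n b^n} = {a^n b^m : n ≠ m}. If this were regular, then its complement intersected with a*b*, namely {a^n b^n : n ≥ 0}, would be regular too (closure under complement and intersection) — contradiction. So L₁ − L₂ is not regular.

Note that the bare facts "L₁ regular, L₂ non-regular" do not settle the question by themselves: the closure of regular languages under ∪, ∩, complement and difference applies only when BOTH operands are regular. With a non-regular operand the result can come out regular or non-regular depending on the specific languages, so one has to work out L₁ − L₂ for this particular pair, as above.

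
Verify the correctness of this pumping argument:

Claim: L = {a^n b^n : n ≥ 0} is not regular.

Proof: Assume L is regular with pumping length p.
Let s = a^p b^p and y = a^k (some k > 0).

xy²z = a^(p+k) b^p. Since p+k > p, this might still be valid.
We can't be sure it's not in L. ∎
The proof is INCORRECT.

Error: The conclusion is wrong.
xy²z = a^(p+k) b^p is definitely NOT in L because the number of a's (p+k) ≠ number of b's (p).
The proof incorrectly doubts what is actually a valid contradiction.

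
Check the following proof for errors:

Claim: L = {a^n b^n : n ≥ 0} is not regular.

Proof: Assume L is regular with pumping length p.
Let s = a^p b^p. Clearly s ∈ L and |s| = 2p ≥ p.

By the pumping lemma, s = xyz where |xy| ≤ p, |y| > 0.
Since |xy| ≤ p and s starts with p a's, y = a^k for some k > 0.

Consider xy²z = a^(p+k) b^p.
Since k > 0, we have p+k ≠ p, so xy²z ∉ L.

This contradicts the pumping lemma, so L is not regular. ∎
The proof is correct.

This proof is valid because:
1. The string s = a^p b^p is correctly in L
2. The decomposition analysis is correct: y must consist only of a's
3. The contradiction is valid: pumping increases a's but not b's
4. The conclusion follows logically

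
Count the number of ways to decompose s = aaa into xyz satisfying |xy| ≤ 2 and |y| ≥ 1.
3

For s = 'aaa' with pumping length p = 2:

Constraints: |xy| ≤ 2, |y| > 0

Valid decompositions (|xy| ≤ p, |y| ≥ 1):
  • x='', y='a', z='aa'
  • x='a', y='a', z='a'
  • x='', y='aa', z='a'

Total count: 3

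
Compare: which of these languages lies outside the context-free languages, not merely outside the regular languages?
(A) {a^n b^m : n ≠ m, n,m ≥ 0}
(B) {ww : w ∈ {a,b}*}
(B) {ww : w ∈ {a,b}*}

(B) {ww : w ∈ {a,b}*} requires the CFL pumping lemma.

- {a^n b^m : n ≠ m, n,m ≥ 0} is context-free (but not regular)
  • Can be shown non-regular with the regular pumping lemma
  • After pumping a's, we can make n = m

- {ww : w ∈ {a,b}*} is NOT context-free
  • Requires the CFL pumping lemma to prove
  • Even a PDA cannot compare two arbitrary halves symbol by symbol; CFL pumping on a^p b^p a^p b^p fails

The CFL pumping lemma is "stronger" in that it can prove non-membership
in the larger class of context-free languages.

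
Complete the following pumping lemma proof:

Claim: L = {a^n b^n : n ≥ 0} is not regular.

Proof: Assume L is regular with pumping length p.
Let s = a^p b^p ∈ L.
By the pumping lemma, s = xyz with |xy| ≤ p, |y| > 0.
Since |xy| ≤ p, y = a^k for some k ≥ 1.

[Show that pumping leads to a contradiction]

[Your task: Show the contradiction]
Consider xy²z = a^(p+k) b^p.

Since k ≥ 1, we have p + k > p.
So xy²z has more a's than b's: (p+k) a's vs p b's.
This means xy²z ∉ L because a^n b^n requires equal counts.

This contradicts the pumping lemma which states xy²z ∈ L.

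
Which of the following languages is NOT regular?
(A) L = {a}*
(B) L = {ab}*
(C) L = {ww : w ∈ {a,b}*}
(C) {ww : w ∈ {a,b}*}

(C) L = {ww : w ∈ {a,b}*} is NOT regular.

The pumping lemma can be used to prove this:
After pumping, the two halves no longer match

The other languages are regular because they can be recognized by finite automata.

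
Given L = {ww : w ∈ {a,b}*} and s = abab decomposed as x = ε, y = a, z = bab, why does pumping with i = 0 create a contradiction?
xy⁰z = bab ∉ L

Pumping with i = 0 replaces y = a by y⁰ = ε:
- Original: s = xyz = abab; abab splits into halves ab · ab, which are equal, so it is in L (w = ab)
- Pumped: xy⁰z = ε · ε · bab = bab
- bab has odd length 3, so it cannot be written as ww and is not in L

The pumping lemma would require xy⁰z ∈ L, so this decomposition yields a contradiction.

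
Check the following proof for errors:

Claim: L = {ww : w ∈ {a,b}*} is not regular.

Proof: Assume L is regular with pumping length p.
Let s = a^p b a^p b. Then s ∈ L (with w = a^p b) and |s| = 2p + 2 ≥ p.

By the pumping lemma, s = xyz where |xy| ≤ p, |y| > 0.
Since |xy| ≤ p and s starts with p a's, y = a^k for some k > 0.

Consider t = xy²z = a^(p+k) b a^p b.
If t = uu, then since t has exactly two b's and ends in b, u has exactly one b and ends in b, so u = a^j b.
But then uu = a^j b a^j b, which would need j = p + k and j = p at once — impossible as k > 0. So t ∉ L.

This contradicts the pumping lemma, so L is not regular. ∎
The proof is correct.

This proof is valid because:
1. s = a^p b a^p b is in L and is chosen in terms of p, so |s| ≥ p holds for every p
2. The decomposition analysis is correct: |xy| ≤ p forces y to lie inside the leading a's
3. The contradiction is valid: the argument shows a^(p+k) b a^p b cannot be split into two equal halves
4. The conclusion follows logically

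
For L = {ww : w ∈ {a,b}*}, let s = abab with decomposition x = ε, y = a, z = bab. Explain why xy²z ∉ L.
xy²z = aabab ∉ L

Pumping with i = 2 replaces y = a by y² = aa:
- Original: s = xyz = abab; abab splits into halves ab · ab, which are equal, so it is in L (w = ab)
- Pumped: xy²z = ε · aa · bab = aabab
- aabab has odd length 5, so it cannot be written as ww and is not in L

The pumping lemma would require xy²z ∈ L, so this decomposition yields a contradiction.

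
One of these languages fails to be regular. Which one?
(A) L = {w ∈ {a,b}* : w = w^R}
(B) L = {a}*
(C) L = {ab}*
(A) {w ∈ {a,b}* : w = w^R}

(A) L = {w ∈ {a,b}* : w = w^R} is NOT regular.

The pumping lemma can be used to prove this:
After pumping, the string is no longer symmetric

The other languages are regular because they can be recognized by finite automata.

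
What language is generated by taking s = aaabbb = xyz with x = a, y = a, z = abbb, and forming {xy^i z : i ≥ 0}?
{xy^i z : i ≥ 0} = {a^(2+i) b^3 : i ≥ 0} = {aabbb, aaabbb, aaaabbb, ...}

With x = a, y = a, z = abbb: Starting with aaabbb and pumping the second 'a', we get strings with 2+i a's followed by 3 b's for i = 0, 1, 2, ...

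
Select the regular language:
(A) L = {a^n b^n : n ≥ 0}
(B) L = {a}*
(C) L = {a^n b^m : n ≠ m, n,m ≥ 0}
(B) {a}*

(B) L = {a}* is regular.

This can be recognized by a finite automaton (DFA/NFA).
Regular expressions like {a}* define regular languages.

The other choices are not regular:
- {a^n b^m : n ≠ m, n,m ≥ 0}: After pumping a's, we can make n = m
- {a^n b^n : n ≥ 0}: After pumping, the number of a's and b's become unequal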